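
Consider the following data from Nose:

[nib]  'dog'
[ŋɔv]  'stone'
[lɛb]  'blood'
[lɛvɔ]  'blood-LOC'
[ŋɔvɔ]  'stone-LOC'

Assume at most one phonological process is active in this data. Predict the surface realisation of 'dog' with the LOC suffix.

[nivɔ]

The root 'blood' surfaces as [lɛvɔ] and [lɛb], with a stem-final [v] ~ [b] alternation.
Compare 'stone', with invariant [v] in [ŋɔvɔ] and [ŋɔv]: an analysis with underlying /v/ and a rule producing [b] in isolation would wrongly predict alternation here too.
The alternation reflects intervocalic spirantization: voiced stops become fricatives between vowels. /b/ is underlying.
From [nib] the stem 'dog' is /nib/; between vowels this yields [nivɔ].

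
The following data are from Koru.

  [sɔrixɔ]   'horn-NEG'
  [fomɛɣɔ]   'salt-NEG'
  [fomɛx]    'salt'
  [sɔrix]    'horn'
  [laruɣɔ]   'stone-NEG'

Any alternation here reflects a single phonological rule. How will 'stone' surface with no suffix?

'salt' shows [x] ~ [ɣ] at the end of the stem ([fomɛx] vs [fomɛɣɔ]).
But 'horn' keeps [x] in both environments ([sɔrix], [sɔrixɔ]), so there is no rule changing /x/ to [ɣ] before the NEG suffix.
Therefore /ɣ/ is basic and [x] is derived by word-final obstruent devoicing (voiced obstruents become voiceless word-finally).
From [laruɣɔ] the stem 'stone' is /laruɣ/; word-finally this yields [larux].

[larux]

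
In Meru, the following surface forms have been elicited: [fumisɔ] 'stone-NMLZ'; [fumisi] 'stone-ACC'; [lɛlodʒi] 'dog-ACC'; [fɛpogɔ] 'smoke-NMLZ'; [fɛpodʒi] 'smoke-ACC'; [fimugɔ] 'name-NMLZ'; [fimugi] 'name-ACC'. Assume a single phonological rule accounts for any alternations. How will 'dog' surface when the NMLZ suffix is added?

The stem for 'smoke' ends in [g] in [fɛpogɔ] but [dʒ] in [fɛpodʒi].
But 'name' keeps [g] in both environments ([fimugɔ], [fimugi]), so there is no rule changing /g/ to [dʒ] before the ACC suffix.
So /dʒ/ is underlying, and a rule of depalatalization — palato-alveolar /dʒ/ becomes [g] when no front vowel follows — gives [g].
The one attested form of 'dog', [lɛlodʒi], shows underlying /lɛlodʒ/. Applying the same rule when no front vowel follows gives [lɛlogɔ].

[lɛlogɔ]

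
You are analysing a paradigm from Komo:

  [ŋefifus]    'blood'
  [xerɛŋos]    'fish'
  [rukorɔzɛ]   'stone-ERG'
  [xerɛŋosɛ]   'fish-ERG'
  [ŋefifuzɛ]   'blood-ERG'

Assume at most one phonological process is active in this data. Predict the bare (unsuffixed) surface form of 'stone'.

'blood' shows [s] ~ [z] at the end of the stem ([ŋefifus] vs [ŋefifuzɛ]).
The stem 'fish' ([xerɛŋos], [xerɛŋosɛ]) shows [s] unchanged in both environments, so [s] cannot be basic with [z] derived before the ERG suffix.
The underlying segment must be /z/; voiced obstruents become voiceless word-finally, yielding [s] there.
From [rukorɔzɛ] the stem 'stone' is /rukorɔz/; word-finally this yields [rukorɔs].

[rukorɔs]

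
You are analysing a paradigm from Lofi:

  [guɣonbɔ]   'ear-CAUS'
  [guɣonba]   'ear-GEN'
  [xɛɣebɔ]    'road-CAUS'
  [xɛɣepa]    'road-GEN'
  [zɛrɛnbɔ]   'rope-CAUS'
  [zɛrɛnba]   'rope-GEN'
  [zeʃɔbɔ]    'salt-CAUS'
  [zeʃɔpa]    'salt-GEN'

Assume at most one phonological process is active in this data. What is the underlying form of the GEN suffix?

/-pa/

The GEN suffix surfaces as [-ba] and [-pa], depending on the final segment of the stem.
The CAUS suffix, which begins with [b], is invariant after every stem; so [b] is not altered by any rule here.
The GEN suffix is therefore /-pa/ underlyingly, with post-nasal voicing: voiceless stops become voiced after a nasal.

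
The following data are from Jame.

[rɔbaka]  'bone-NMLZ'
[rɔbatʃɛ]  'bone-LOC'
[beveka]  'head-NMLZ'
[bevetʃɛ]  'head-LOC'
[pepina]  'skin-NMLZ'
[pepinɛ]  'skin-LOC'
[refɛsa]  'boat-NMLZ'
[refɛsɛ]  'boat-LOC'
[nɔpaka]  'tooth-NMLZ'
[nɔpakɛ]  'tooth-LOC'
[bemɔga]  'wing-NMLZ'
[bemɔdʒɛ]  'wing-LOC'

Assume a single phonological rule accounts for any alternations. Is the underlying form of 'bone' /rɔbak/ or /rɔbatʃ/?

The stem for 'bone' ends in [k] in [rɔbaka] but [tʃ] in [rɔbatʃɛ].
The stem 'tooth' ([nɔpaka], [nɔpakɛ]) shows [k] unchanged in both environments, so [k] cannot be basic with [tʃ] derived before the LOC suffix.
The alternation reflects depalatalization: palato-alveolar /tʃ/ and /dʒ/ become [k] and [g] when no front vowel follows. /tʃ/ is underlying.

/rɔbatʃ/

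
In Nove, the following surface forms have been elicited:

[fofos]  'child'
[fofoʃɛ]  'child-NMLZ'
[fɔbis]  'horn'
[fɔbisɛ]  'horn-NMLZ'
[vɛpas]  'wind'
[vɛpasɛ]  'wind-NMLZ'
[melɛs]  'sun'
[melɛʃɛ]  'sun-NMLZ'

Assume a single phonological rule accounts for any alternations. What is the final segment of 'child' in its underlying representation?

/ʃ/

In [fofos] and [fofoʃɛ] the final segment of 'child' alternates: [s] ~ [ʃ].
Compare 'wind', with invariant [s] in [vɛpas] and [vɛpasɛ]: an analysis with underlying /s/ and a rule producing [ʃ] before the NMLZ suffix would wrongly predict alternation here too.
So /ʃ/ is underlying, and a rule of depalatalization — palato-alveolar /ʃ/ becomes [s] when no front vowel follows — gives [s].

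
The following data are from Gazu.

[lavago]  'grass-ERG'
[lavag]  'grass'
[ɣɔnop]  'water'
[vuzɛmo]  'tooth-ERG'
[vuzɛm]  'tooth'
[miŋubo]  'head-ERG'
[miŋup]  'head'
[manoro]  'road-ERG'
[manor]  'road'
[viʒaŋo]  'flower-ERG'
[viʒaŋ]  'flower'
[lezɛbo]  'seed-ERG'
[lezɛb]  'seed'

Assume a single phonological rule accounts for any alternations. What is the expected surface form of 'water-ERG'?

'head' shows [b] ~ [p] at the end of the stem ([miŋubo] vs [miŋup]).
Compare 'seed', with invariant [b] in [lezɛbo] and [lezɛb]: an analysis with underlying /b/ and a rule producing [p] in isolation would wrongly predict alternation here too.
The alternation reflects intervocalic voicing: voiceless stops become voiced between vowels. /p/ is underlying.
The one attested form of 'water', [ɣɔnop], shows underlying /ɣɔnop/. Applying the same rule between vowels gives [ɣɔnobo].

[ɣɔnobo]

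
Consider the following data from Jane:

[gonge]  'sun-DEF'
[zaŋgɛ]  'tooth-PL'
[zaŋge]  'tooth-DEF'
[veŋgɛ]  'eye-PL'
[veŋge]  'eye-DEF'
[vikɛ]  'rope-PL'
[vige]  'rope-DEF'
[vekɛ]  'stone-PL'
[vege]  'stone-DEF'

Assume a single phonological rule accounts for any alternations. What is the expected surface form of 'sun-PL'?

The PL suffix surfaces as [-gɛ] and [-kɛ], depending on the final segment of the stem.
By contrast the DEF suffix keeps its initial [g] throughout — that segment must be underlying.
So the underlying form is /-kɛ/, and voiceless stops become voiced after a nasal.
After 'sun', which ends in a nasal, the suffix surfaces as [-gɛ], giving [gongɛ].

[gongɛ]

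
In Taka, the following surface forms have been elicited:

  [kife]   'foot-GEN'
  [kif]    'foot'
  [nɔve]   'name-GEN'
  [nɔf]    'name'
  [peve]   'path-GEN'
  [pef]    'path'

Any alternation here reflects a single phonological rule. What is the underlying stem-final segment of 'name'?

/v/

The stem for 'name' ends in [v] in [nɔve] but [f] in [nɔf].
The stem 'foot' ([kife], [kif]) shows [f] unchanged in both environments, so [f] cannot be basic with [v] derived before the GEN suffix.
The alternation reflects word-final obstruent devoicing: voiced obstruents become voiceless word-finally. /v/ is underlying.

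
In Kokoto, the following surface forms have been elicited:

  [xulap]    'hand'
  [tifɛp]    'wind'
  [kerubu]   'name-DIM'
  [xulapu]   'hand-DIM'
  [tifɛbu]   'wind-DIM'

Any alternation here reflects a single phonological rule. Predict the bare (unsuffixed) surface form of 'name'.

[kerup]

The root 'wind' surfaces as [tifɛp] and [tifɛbu], with a stem-final [p] ~ [b] alternation.
But 'hand' keeps [p] in both environments ([xulap], [xulapu]), so there is no rule changing /p/ to [b] before the DIM suffix.
The alternation reflects word-final obstruent devoicing: voiced obstruents become voiceless word-finally. /b/ is underlying.
From [kerubu] the stem 'name' is /kerub/; word-finally this yields [kerup].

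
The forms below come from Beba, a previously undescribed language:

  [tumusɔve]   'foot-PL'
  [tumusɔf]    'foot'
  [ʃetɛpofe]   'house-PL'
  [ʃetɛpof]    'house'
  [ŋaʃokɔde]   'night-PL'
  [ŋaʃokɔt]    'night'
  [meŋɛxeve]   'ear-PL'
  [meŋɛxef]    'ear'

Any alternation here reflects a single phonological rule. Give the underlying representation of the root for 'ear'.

'ear' shows [v] ~ [f] at the end of the stem ([meŋɛxeve] vs [meŋɛxef]).
If /f/ were underlying and a rule turned it into [v] before the PL suffix, 'house' would also alternate; but it has [f] in both [ʃetɛpofe] and [ʃetɛpof].
The underlying segment must be /v/; voiced obstruents become voiceless word-finally, yielding [f] there.

/meŋɛxev/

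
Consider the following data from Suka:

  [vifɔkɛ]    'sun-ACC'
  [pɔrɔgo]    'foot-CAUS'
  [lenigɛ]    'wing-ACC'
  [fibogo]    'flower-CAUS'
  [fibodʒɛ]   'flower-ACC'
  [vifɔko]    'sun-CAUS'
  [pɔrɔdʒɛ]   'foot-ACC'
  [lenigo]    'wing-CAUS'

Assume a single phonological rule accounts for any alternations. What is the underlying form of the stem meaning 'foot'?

/pɔrɔdʒ/

The root 'foot' surfaces as [pɔrɔgo] and [pɔrɔdʒɛ], with a stem-final [g] ~ [dʒ] alternation.
But 'wing' keeps [g] in both environments ([lenigo], [lenigɛ]), so there is no rule changing /g/ to [dʒ] before the ACC suffix.
Therefore /dʒ/ is basic and [g] is derived by depalatalization (palato-alveolar /dʒ/ becomes [g] when no front vowel follows).
Hence 'foot' is /pɔrɔdʒ/ underlyingly.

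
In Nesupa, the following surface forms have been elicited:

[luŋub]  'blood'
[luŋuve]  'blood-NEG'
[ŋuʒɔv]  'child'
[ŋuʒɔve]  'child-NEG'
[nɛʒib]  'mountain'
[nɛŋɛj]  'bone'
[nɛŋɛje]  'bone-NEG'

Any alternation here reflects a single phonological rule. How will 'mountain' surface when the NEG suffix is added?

[nɛʒive]

The stem for 'blood' ends in [b] in [luŋub] but [v] in [luŋuve].
Compare 'child', with invariant [v] in [ŋuʒɔv] and [ŋuʒɔve]: an analysis with underlying /v/ and a rule producing [b] in isolation would wrongly predict alternation here too.
The alternation reflects intervocalic spirantization: voiced stops become fricatives between vowels. /b/ is underlying.
The one attested form of 'mountain', [nɛʒib], shows underlying /nɛʒib/. Applying the same rule between vowels gives [nɛʒive].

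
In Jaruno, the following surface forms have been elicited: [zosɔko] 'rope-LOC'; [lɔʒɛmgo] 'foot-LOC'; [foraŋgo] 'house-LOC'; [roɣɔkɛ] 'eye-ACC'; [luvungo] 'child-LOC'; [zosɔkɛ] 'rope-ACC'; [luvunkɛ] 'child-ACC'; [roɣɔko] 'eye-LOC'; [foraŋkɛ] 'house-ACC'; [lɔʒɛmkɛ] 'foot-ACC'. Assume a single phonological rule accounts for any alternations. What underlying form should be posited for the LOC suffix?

The LOC suffix surfaces as [-go] and [-ko], depending on the final segment of the stem.
The ACC suffix, which begins with [k], is invariant after every stem; so [k] is not altered by any rule here.
The LOC suffix is therefore /-go/ underlyingly, with post-vocalic devoicing: voiced stops become voiceless after a vowel.

/-go/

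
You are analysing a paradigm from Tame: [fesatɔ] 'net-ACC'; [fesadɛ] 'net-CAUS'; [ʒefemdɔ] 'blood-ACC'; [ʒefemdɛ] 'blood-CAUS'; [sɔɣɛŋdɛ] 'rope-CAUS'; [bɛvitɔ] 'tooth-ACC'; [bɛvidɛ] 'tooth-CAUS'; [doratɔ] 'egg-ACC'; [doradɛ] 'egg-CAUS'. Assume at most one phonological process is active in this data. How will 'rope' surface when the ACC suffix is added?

The ACC suffix surfaces as [-dɔ] and [-tɔ], depending on the final segment of the stem.
The CAUS suffix, which begins with [d], is invariant after every stem; so [d] is not altered by any rule here.
The ACC suffix is therefore /-tɔ/ underlyingly, with post-nasal voicing: voiceless stops become voiced after a nasal.
After 'rope', which ends in a nasal, the suffix surfaces as [-dɔ], giving [sɔɣɛŋdɔ].

[sɔɣɛŋdɔ]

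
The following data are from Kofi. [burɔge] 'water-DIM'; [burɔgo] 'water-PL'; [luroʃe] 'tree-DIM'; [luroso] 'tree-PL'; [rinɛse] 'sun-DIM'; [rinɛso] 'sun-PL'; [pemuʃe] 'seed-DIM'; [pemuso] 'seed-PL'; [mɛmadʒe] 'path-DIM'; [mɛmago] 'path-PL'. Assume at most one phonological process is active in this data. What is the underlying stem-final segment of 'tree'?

/ʃ/

The stem for 'tree' ends in [ʃ] in [luroʃe] but [s] in [luroso].
The stem 'sun' ([rinɛse], [rinɛso]) shows [s] unchanged in both environments, so [s] cannot be basic with [ʃ] derived before the DIM suffix.
So /ʃ/ is underlying, and a rule of depalatalization — palato-alveolar /dʒ/ and /ʃ/ become [g] and [s] when no front vowel follows — gives [s].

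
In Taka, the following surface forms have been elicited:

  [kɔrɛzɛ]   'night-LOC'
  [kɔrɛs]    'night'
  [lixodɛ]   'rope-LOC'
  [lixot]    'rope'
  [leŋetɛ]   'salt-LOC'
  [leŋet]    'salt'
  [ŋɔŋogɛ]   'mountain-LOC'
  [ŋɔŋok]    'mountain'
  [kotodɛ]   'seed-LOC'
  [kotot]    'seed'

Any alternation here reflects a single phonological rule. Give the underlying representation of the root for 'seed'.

/kotod/

'seed' shows [d] ~ [t] at the end of the stem ([kotodɛ] vs [kotot]).
But 'salt' keeps [t] in both environments ([leŋetɛ], [leŋet]), so there is no rule changing /t/ to [d] before the LOC suffix.
The alternation reflects word-final obstruent devoicing: voiced obstruents become voiceless word-finally. /d/ is underlying.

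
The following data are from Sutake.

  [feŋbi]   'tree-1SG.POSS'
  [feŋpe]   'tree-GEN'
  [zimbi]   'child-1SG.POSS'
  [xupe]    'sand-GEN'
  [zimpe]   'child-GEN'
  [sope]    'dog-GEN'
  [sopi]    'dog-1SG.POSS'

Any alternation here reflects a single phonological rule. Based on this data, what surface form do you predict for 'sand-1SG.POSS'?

The 1SG.POSS suffix surfaces as [-bi] and [-pi], depending on the final segment of the stem.
The GEN suffix, which begins with [p], is invariant after every stem; so [p] is not altered by any rule here.
The 1SG.POSS suffix is therefore /-bi/ underlyingly, with post-vocalic devoicing: voiced stops become voiceless after a vowel.
After 'sand', which ends in a vowel, the suffix surfaces as [-pi], giving [xupi].

[xupi]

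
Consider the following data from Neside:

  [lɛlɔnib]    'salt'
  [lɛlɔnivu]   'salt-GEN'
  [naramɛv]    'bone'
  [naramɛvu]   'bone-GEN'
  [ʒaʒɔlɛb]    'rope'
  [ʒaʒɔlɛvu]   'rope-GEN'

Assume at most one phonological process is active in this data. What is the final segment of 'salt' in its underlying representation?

In [lɛlɔnib] and [lɛlɔnivu] the final segment of 'salt' alternates: [b] ~ [v].
But 'bone' keeps [v] in both environments ([naramɛv], [naramɛvu]), so there is no rule changing /v/ to [b] in isolation.
Therefore /b/ is basic and [v] is derived by intervocalic spirantization (voiced stops become fricatives between vowels).

/b/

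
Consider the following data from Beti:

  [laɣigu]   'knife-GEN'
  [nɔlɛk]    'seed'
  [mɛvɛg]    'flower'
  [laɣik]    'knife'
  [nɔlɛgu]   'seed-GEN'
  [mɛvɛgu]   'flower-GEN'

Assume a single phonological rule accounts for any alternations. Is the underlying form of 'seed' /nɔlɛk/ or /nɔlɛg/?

'seed' shows [k] ~ [g] at the end of the stem ([nɔlɛk] vs [nɔlɛgu]).
The stem 'flower' ([mɛvɛg], [mɛvɛgu]) shows [g] unchanged in both environments, so [g] cannot be basic with [k] derived in isolation.
So /k/ is underlying, and a rule of intervocalic voicing — voiceless stops become voiced between vowels — gives [g].

/nɔlɛk/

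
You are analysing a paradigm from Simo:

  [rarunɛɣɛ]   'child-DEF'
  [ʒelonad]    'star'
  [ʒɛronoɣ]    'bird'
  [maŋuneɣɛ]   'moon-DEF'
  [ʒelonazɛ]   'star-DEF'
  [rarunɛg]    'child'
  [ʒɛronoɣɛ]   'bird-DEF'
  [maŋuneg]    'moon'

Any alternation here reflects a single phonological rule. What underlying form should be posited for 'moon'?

/maŋuneg/

The root 'moon' surfaces as [maŋuneg] and [maŋuneɣɛ], with a stem-final [g] ~ [ɣ] alternation.
If /ɣ/ were underlying and a rule turned it into [g] in isolation, 'bird' would also alternate; but it has [ɣ] in both [ʒɛronoɣ] and [ʒɛronoɣɛ].
Therefore /g/ is basic and [ɣ] is derived by intervocalic spirantization (voiced stops become fricatives between vowels).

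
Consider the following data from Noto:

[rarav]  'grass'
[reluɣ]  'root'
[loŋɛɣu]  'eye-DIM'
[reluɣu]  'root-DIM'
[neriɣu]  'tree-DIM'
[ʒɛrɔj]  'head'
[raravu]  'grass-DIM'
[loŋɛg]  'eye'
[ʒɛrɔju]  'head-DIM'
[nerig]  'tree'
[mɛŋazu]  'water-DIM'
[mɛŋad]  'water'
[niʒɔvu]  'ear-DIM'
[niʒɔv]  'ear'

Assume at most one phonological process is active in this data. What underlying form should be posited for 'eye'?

/loŋɛg/

The stem for 'eye' ends in [g] in [loŋɛg] but [ɣ] in [loŋɛɣu].
Compare 'root', with invariant [ɣ] in [reluɣ] and [reluɣu]: an analysis with underlying /ɣ/ and a rule producing [g] in isolation would wrongly predict alternation here too.
The underlying segment must be /g/; voiced stops become fricatives between vowels, yielding [ɣ] there.
Hence 'eye' is /loŋɛg/ underlyingly.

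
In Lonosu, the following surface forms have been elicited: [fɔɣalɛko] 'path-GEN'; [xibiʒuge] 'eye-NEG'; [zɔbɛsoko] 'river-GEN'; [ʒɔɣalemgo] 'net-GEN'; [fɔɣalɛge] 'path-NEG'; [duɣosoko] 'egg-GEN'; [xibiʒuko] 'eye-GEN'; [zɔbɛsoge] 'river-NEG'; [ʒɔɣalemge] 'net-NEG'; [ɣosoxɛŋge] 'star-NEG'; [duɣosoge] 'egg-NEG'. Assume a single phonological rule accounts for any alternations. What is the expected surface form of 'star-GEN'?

[ɣosoxɛŋgo]

The GEN morpheme has two allomorphs, [-go] and [-ko].
The NEG suffix, which begins with [g], is invariant after every stem; so [g] is not altered by any rule here.
The GEN suffix is therefore /-ko/ underlyingly, with post-nasal voicing: voiceless stops become voiced after a nasal.
After 'star', which ends in a nasal, the suffix surfaces as [-go], giving [ɣosoxɛŋgo].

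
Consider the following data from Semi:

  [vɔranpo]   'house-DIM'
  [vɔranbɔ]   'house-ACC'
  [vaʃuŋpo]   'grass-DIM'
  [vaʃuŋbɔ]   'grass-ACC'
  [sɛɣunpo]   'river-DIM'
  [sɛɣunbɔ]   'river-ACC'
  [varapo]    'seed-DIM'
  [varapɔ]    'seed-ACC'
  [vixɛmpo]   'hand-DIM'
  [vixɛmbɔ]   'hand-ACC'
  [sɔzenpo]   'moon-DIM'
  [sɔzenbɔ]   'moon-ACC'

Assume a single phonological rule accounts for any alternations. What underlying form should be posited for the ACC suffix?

/-bɔ/

The ACC morpheme has two allomorphs, [-bɔ] and [-pɔ].
By contrast the DIM suffix keeps its initial [p] throughout — that segment must be underlying.
The ACC suffix is therefore /-bɔ/ underlyingly, with post-vocalic devoicing: voiced stops become voiceless after a vowel.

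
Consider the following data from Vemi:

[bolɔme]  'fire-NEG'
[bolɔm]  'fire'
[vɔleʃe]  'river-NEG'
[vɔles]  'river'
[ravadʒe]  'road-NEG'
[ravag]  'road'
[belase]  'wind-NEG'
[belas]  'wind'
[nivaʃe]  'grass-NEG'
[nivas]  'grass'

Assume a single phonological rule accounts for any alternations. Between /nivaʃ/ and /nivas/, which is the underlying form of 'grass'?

'grass' shows [ʃ] ~ [s] at the end of the stem ([nivaʃe] vs [nivas]).
But 'wind' keeps [s] in both environments ([belase], [belas]), so there is no rule changing /s/ to [ʃ] before the NEG suffix.
The underlying segment must be /ʃ/; palato-alveolar /dʒ/ and /ʃ/ become [g] and [s] when no front vowel follows, yielding [s] there.

/nivaʃ/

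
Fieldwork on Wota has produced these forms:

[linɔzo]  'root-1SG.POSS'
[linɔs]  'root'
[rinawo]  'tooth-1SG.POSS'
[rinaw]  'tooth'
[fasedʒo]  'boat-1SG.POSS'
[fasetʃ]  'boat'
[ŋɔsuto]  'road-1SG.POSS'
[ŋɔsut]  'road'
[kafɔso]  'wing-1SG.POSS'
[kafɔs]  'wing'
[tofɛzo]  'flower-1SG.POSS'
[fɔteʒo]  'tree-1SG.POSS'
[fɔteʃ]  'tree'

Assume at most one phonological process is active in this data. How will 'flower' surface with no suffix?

The root 'root' surfaces as [linɔzo] and [linɔs], with a stem-final [z] ~ [s] alternation.
But 'wing' keeps [s] in both environments ([kafɔso], [kafɔs]), so there is no rule changing /s/ to [z] before the 1SG.POSS suffix.
Therefore /z/ is basic and [s] is derived by word-final obstruent devoicing (voiced obstruents become voiceless word-finally).
From [tofɛzo] the stem 'flower' is /tofɛz/; word-finally this yields [tofɛs].

[tofɛs]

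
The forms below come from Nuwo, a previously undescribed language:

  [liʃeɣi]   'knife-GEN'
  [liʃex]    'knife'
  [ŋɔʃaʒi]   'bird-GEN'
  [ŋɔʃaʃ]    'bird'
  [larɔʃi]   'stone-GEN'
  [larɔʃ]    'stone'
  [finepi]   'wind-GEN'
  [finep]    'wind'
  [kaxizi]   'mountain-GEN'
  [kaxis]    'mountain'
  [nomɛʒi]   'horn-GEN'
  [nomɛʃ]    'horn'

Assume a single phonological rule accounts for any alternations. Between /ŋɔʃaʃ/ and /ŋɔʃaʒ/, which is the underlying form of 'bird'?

In [ŋɔʃaʒi] and [ŋɔʃaʃ] the final segment of 'bird' alternates: [ʒ] ~ [ʃ].
If /ʃ/ were underlying and a rule turned it into [ʒ] before the GEN suffix, 'stone' would also alternate; but it has [ʃ] in both [larɔʃi] and [larɔʃ].
Therefore /ʒ/ is basic and [ʃ] is derived by word-final obstruent devoicing (voiced obstruents become voiceless word-finally).

/ŋɔʃaʒ/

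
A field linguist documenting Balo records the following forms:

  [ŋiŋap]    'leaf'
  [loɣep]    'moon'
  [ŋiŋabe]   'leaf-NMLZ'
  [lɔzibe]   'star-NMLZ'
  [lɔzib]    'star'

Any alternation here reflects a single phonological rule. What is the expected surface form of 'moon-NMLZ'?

[loɣebe]

'leaf' shows [b] ~ [p] at the end of the stem ([ŋiŋabe] vs [ŋiŋap]).
But 'star' keeps [b] in both environments ([lɔzibe], [lɔzib]), so there is no rule changing /b/ to [p] in isolation.
The underlying segment must be /p/; voiceless stops become voiced between vowels, yielding [b] there.
The one attested form of 'moon', [loɣep], shows underlying /loɣep/. Applying the same rule between vowels gives [loɣebe].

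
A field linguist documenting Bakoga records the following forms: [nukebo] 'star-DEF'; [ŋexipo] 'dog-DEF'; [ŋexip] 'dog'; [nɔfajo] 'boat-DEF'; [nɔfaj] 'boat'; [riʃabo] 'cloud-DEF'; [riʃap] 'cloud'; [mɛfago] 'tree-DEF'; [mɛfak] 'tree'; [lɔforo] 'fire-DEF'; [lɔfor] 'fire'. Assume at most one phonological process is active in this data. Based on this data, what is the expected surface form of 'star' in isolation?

'cloud' shows [b] ~ [p] at the end of the stem ([riʃabo] vs [riʃap]).
If /p/ were underlying and a rule turned it into [b] before the DEF suffix, 'dog' would also alternate; but it has [p] in both [ŋexipo] and [ŋexip].
Therefore /b/ is basic and [p] is derived by word-final obstruent devoicing (voiced obstruents become voiceless word-finally).
From [nukebo] the stem 'star' is /nukeb/; word-finally this yields [nukep].

[nukep]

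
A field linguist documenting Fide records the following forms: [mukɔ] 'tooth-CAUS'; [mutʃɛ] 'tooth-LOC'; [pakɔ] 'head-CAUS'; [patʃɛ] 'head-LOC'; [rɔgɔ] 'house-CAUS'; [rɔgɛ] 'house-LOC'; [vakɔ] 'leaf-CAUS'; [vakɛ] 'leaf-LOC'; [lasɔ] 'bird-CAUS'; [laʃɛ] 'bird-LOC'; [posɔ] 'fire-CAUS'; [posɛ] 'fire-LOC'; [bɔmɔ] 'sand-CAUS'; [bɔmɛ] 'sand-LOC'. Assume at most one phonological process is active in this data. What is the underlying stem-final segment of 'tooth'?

/tʃ/

'tooth' shows [k] ~ [tʃ] at the end of the stem ([mukɔ] vs [mutʃɛ]).
Compare 'leaf', with invariant [k] in [vakɔ] and [vakɛ]: an analysis with underlying /k/ and a rule producing [tʃ] before the LOC suffix would wrongly predict alternation here too.
The alternation reflects depalatalization: palato-alveolar /tʃ/ and /ʃ/ become [k] and [s] when no front vowel follows. /tʃ/ is underlying.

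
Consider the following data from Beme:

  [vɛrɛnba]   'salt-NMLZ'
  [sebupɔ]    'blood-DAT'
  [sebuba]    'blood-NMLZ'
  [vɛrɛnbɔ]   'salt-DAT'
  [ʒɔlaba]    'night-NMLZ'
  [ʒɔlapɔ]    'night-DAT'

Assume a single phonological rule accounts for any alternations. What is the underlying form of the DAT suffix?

The DAT suffix surfaces as [-bɔ] and [-pɔ], depending on the final segment of the stem.
By contrast the NMLZ suffix keeps its initial [b] throughout — that segment must be underlying.
So the underlying form is /-pɔ/, and voiceless stops become voiced after a nasal.

/-pɔ/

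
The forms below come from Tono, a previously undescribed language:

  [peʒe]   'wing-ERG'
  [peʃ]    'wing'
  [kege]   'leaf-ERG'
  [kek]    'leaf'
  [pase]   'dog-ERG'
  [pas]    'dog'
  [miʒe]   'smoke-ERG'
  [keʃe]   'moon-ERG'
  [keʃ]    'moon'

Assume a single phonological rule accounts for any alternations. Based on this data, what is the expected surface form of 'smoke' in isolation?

The stem for 'wing' ends in [ʒ] in [peʒe] but [ʃ] in [peʃ].
But 'moon' keeps [ʃ] in both environments ([keʃe], [keʃ]), so there is no rule changing /ʃ/ to [ʒ] before the ERG suffix.
Therefore /ʒ/ is basic and [ʃ] is derived by word-final obstruent devoicing (voiced obstruents become voiceless word-finally).
From [miʒe] the stem 'smoke' is /miʒ/; word-finally this yields [miʃ].

[miʃ]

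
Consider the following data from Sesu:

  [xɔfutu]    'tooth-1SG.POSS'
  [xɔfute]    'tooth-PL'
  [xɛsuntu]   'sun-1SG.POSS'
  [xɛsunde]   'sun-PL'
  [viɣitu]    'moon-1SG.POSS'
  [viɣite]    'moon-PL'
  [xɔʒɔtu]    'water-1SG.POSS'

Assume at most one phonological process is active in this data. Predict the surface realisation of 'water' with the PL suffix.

The PL morpheme has two allomorphs, [-de] and [-te].
By contrast the 1SG.POSS suffix keeps its initial [t] throughout — that segment must be underlying.
So the underlying form is /-de/, and voiced stops become voiceless after a vowel.
After 'water', which ends in a vowel, the suffix surfaces as [-te], giving [xɔʒɔte].

[xɔʒɔte]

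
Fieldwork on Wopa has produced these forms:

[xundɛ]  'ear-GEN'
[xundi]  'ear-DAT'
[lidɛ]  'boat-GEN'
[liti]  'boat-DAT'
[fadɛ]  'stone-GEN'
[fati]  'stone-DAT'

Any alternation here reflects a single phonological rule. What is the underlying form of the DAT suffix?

The DAT morpheme has two allomorphs, [-di] and [-ti].
The GEN suffix, which begins with [d], is invariant after every stem; so [d] is not altered by any rule here.
So the underlying form is /-ti/, and voiceless stops become voiced after a nasal.

/-ti/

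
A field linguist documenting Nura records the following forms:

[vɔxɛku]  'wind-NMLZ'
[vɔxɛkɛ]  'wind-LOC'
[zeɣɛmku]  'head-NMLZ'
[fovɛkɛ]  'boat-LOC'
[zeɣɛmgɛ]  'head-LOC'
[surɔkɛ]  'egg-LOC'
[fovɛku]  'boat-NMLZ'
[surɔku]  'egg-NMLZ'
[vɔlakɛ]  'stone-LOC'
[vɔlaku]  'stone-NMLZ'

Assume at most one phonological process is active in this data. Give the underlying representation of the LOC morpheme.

/-gɛ/

The LOC morpheme has two allomorphs, [-gɛ] and [-kɛ].
The NMLZ suffix, which begins with [k], is invariant after every stem; so [k] is not altered by any rule here.
So the underlying form is /-gɛ/, and voiced stops become voiceless after a vowel.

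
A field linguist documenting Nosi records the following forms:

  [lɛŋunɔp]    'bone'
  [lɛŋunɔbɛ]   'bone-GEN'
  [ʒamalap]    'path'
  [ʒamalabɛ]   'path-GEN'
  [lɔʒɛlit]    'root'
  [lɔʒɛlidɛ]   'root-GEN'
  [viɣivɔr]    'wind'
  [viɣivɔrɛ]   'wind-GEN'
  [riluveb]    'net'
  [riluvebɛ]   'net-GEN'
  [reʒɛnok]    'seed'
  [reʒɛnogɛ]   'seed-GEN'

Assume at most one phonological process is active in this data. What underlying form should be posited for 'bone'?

The stem for 'bone' ends in [p] in [lɛŋunɔp] but [b] in [lɛŋunɔbɛ].
The stem 'net' ([riluveb], [riluvebɛ]) shows [b] unchanged in both environments, so [b] cannot be basic with [p] derived in isolation.
Therefore /p/ is basic and [b] is derived by intervocalic voicing (voiceless stops become voiced between vowels).

/lɛŋunɔp/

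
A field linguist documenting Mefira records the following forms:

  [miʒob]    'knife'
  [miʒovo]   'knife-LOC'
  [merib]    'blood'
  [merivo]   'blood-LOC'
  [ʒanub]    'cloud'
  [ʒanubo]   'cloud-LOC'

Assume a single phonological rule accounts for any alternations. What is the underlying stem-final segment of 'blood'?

/v/

In [merib] and [merivo] the final segment of 'blood' alternates: [b] ~ [v].
Compare 'cloud', with invariant [b] in [ʒanub] and [ʒanubo]: an analysis with underlying /b/ and a rule producing [v] before the LOC suffix would wrongly predict alternation here too.
The alternation reflects word-final hardening: voiced fricatives become stops word-finally. /v/ is underlying.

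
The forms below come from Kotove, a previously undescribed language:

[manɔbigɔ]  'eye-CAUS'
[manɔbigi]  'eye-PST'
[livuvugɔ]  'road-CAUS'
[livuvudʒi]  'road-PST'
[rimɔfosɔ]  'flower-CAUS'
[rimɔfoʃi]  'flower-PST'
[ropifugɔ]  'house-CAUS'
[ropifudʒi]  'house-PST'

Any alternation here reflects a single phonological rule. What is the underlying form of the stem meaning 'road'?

/livuvudʒ/

The root 'road' surfaces as [livuvugɔ] and [livuvudʒi], with a stem-final [g] ~ [dʒ] alternation.
But 'eye' keeps [g] in both environments ([manɔbigɔ], [manɔbigi]), so there is no rule changing /g/ to [dʒ] before the PST suffix.
The underlying segment must be /dʒ/; palato-alveolar /dʒ/ and /ʃ/ become [g] and [s] when no front vowel follows, yielding [g] there.
The underlying form of 'road' is therefore /livuvudʒ/.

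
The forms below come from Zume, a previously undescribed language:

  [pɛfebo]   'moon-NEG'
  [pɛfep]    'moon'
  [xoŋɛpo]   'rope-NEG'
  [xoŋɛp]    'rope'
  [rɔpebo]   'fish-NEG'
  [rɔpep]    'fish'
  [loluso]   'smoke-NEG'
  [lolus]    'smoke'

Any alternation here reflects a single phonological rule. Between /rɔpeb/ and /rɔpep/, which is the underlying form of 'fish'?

In [rɔpebo] and [rɔpep] the final segment of 'fish' alternates: [b] ~ [p].
The stem 'rope' ([xoŋɛpo], [xoŋɛp]) shows [p] unchanged in both environments, so [p] cannot be basic with [b] derived before the NEG suffix.
The alternation reflects word-final obstruent devoicing: voiced obstruents become voiceless word-finally. /b/ is underlying.

/rɔpeb/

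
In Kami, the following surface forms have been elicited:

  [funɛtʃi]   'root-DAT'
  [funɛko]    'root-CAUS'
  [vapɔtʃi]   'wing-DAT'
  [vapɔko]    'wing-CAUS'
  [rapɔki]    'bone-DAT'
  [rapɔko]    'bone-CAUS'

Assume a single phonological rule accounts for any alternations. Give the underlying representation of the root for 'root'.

/funɛtʃ/

The root 'root' surfaces as [funɛtʃi] and [funɛko], with a stem-final [tʃ] ~ [k] alternation.
But 'bone' keeps [k] in both environments ([rapɔki], [rapɔko]), so there is no rule changing /k/ to [tʃ] before the DAT suffix.
The alternation reflects depalatalization: palato-alveolar /tʃ/ becomes [k] when no front vowel follows. /tʃ/ is underlying.
The underlying form of 'root' is therefore /funɛtʃ/.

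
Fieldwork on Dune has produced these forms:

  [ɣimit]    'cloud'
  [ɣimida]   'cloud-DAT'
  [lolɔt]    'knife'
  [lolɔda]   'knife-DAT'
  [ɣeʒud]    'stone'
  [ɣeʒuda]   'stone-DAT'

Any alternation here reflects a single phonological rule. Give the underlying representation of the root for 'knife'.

/lolɔt/

The stem for 'knife' ends in [t] in [lolɔt] but [d] in [lolɔda].
If /d/ were underlying and a rule turned it into [t] in isolation, 'stone' would also alternate; but it has [d] in both [ɣeʒud] and [ɣeʒuda].
So /t/ is underlying, and a rule of intervocalic voicing — voiceless stops become voiced between vowels — gives [d].
So 'knife' = /lolɔt/.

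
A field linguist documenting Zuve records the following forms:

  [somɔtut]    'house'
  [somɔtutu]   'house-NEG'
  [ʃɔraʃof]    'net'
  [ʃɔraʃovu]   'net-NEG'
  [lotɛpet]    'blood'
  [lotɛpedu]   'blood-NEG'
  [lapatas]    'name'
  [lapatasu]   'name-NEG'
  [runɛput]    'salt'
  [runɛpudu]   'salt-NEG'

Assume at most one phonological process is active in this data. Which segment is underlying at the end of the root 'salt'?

/d/

'salt' shows [t] ~ [d] at the end of the stem ([runɛput] vs [runɛpudu]).
If /t/ were underlying and a rule turned it into [d] before the NEG suffix, 'house' would also alternate; but it has [t] in both [somɔtut] and [somɔtutu].
So /d/ is underlying, and a rule of word-final obstruent devoicing — voiced obstruents become voiceless word-finally — gives [t].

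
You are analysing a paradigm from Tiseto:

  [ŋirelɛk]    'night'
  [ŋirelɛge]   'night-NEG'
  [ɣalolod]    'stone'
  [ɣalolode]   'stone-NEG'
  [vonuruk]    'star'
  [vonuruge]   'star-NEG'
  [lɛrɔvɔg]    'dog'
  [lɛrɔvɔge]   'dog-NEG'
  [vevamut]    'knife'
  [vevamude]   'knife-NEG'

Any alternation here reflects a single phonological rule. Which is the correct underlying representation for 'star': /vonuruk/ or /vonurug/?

The stem for 'star' ends in [k] in [vonuruk] but [g] in [vonuruge].
Compare 'dog', with invariant [g] in [lɛrɔvɔg] and [lɛrɔvɔge]: an analysis with underlying /g/ and a rule producing [k] in isolation would wrongly predict alternation here too.
Therefore /k/ is basic and [g] is derived by intervocalic voicing (voiceless stops become voiced between vowels).

/vonuruk/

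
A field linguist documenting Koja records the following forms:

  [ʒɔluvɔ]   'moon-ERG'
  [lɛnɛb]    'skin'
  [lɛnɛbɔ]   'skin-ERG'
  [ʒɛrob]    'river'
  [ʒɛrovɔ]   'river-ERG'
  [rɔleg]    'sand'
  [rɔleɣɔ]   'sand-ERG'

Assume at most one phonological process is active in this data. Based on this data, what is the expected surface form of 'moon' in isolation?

The stem for 'river' ends in [b] in [ʒɛrob] but [v] in [ʒɛrovɔ].
The stem 'skin' ([lɛnɛb], [lɛnɛbɔ]) shows [b] unchanged in both environments, so [b] cannot be basic with [v] derived before the ERG suffix.
The underlying segment must be /v/; voiced fricatives become stops word-finally, yielding [b] there.
The one attested form of 'moon', [ʒɔluvɔ], shows underlying /ʒɔluv/. Applying the same rule word-finally gives [ʒɔlub].

[ʒɔlub]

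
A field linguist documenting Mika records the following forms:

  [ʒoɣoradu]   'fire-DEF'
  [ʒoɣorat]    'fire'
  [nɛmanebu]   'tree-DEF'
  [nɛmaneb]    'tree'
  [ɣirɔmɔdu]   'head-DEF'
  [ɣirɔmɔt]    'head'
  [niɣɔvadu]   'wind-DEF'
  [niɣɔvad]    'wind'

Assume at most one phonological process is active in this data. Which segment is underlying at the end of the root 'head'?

The root 'head' surfaces as [ɣirɔmɔdu] and [ɣirɔmɔt], with a stem-final [d] ~ [t] alternation.
If /d/ were underlying and a rule turned it into [t] in isolation, 'wind' would also alternate; but it has [d] in both [niɣɔvadu] and [niɣɔvad].
Therefore /t/ is basic and [d] is derived by intervocalic voicing (voiceless stops become voiced between vowels).

/t/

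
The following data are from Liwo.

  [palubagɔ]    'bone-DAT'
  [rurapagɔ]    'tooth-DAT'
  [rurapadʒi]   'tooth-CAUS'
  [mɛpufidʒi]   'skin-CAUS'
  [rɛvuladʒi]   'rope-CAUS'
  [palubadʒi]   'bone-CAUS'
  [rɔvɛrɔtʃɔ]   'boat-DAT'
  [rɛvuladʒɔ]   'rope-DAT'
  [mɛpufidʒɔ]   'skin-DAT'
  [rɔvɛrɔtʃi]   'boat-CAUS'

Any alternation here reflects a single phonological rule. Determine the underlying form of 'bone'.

/palubag/

The root 'bone' surfaces as [palubadʒi] and [palubagɔ], with a stem-final [dʒ] ~ [g] alternation.
If /dʒ/ were underlying and a rule turned it into [g] before the DAT suffix, 'rope' would also alternate; but it has [dʒ] in both [rɛvuladʒi] and [rɛvuladʒɔ].
Therefore /g/ is basic and [dʒ] is derived by palatalization before a front vowel (/g/ becomes palato-alveolar [dʒ] before a front vowel).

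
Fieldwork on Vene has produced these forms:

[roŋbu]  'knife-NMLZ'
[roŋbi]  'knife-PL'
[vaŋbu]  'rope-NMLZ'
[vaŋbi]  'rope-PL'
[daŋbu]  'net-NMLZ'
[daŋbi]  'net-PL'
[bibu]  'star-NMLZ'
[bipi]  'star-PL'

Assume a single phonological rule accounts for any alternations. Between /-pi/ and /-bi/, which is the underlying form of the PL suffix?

/-pi/

The PL suffix surfaces as [-bi] and [-pi], depending on the final segment of the stem.
By contrast the NMLZ suffix keeps its initial [b] throughout — that segment must be underlying.
So the underlying form is /-pi/, and voiceless stops become voiced after a nasal.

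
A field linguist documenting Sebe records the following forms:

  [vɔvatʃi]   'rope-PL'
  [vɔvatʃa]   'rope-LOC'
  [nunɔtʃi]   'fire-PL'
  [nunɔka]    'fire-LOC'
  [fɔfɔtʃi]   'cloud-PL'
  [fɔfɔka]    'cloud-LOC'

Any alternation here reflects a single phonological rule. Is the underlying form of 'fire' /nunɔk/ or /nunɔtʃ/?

'fire' shows [tʃ] ~ [k] at the end of the stem ([nunɔtʃi] vs [nunɔka]).
But 'rope' keeps [tʃ] in both environments ([vɔvatʃi], [vɔvatʃa]), so there is no rule changing /tʃ/ to [k] before the LOC suffix.
The alternation reflects palatalization before a front vowel: /k/ becomes palato-alveolar [tʃ] before a front vowel. /k/ is underlying.

/nunɔk/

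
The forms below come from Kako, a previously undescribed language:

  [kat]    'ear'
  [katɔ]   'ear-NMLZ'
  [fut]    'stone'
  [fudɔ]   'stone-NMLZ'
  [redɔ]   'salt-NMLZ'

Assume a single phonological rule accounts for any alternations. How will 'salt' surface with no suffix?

'stone' shows [t] ~ [d] at the end of the stem ([fut] vs [fudɔ]).
If /t/ were underlying and a rule turned it into [d] before the NMLZ suffix, 'ear' would also alternate; but it has [t] in both [kat] and [katɔ].
So /d/ is underlying, and a rule of word-final obstruent devoicing — voiced obstruents become voiceless word-finally — gives [t].
The one attested form of 'salt', [redɔ], shows underlying /red/. Applying the same rule word-finally gives [ret].

[ret]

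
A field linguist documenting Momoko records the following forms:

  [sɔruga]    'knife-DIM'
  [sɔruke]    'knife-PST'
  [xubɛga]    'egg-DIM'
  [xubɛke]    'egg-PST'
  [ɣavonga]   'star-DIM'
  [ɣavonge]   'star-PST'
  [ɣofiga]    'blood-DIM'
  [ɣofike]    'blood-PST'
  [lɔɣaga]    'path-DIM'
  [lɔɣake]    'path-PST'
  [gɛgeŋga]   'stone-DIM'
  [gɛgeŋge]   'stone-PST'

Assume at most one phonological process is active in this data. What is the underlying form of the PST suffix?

The PST suffix surfaces as [-ge] and [-ke], depending on the final segment of the stem.
The DIM suffix, which begins with [g], is invariant after every stem; so [g] is not altered by any rule here.
The PST suffix is therefore /-ke/ underlyingly, with post-nasal voicing: voiceless stops become voiced after a nasal.

/-ke/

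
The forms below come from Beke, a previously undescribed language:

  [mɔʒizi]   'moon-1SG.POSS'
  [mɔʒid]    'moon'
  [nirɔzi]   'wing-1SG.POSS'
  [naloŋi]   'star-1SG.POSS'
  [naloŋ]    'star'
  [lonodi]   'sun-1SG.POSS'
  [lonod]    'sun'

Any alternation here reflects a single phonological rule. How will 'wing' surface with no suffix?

In [mɔʒizi] and [mɔʒid] the final segment of 'moon' alternates: [z] ~ [d].
But 'sun' keeps [d] in both environments ([lonodi], [lonod]), so there is no rule changing /d/ to [z] before the 1SG.POSS suffix.
Therefore /z/ is basic and [d] is derived by word-final hardening (voiced fricatives become stops word-finally).
The one attested form of 'wing', [nirɔzi], shows underlying /nirɔz/. Applying the same rule word-finally gives [nirɔd].

[nirɔd]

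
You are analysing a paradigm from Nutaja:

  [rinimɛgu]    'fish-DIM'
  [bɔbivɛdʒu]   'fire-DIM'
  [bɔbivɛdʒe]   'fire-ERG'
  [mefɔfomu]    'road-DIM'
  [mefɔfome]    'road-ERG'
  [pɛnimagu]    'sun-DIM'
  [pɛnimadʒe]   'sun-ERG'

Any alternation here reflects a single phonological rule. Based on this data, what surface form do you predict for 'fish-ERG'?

The stem for 'sun' ends in [g] in [pɛnimagu] but [dʒ] in [pɛnimadʒe].
The stem 'fire' ([bɔbivɛdʒu], [bɔbivɛdʒe]) shows [dʒ] unchanged in both environments, so [dʒ] cannot be basic with [g] derived before the DIM suffix.
The alternation reflects palatalization before a front vowel: /g/ becomes palato-alveolar [dʒ] before a front vowel. /g/ is underlying.
From [rinimɛgu] the stem 'fish' is /rinimɛg/; before a front vowel this yields [rinimɛdʒe].

[rinimɛdʒe]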